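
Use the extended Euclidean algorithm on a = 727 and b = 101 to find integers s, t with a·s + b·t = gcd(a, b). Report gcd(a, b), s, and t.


Euclidean algorithm on (727, 101) — divide until remainder is 0:
  727 = 7 · 101 + 20
  101 = 5 · 20 + 1
  20 = 20 · 1 + 0
gcd(727, 101) = 1.
Track Bezout coefficients alongside the remainders: start with r₀ = 727 = a·1 + b·0 (s = 1, t = 0) and r₁ = 101 = a·0 + b·1 (s = 0, t = 1); each new remainder r_{k+1} = r_{k-1} − q_k·r_k inherits s_{k+1} = s_{k-1} − q_k·s_k, t_{k+1} = t_{k-1} − q_k·t_k, so r_k = a·s_k + b·t_k at every step:
  q = 7: r = 20, s = 1 − 7·0 = 1, t = 0 − 7·1 = -7  (check: 727·1 + 101·(-7) = 20)
  q = 5: r = 1, s = 0 − 5·1 = -5, t = 1 − 5·(-7) = 36  (check: 727·(-5) + 101·36 = 1)
The row with r = 1 (the gcd) gives the Bezout coefficients s = -5, t = 36.
Result: 727 · (-5) + 101 · (36) = 1.

gcd(727, 101) = 1; s = -5, t = 36 (check: 727·(-5) + 101·36 = 1).


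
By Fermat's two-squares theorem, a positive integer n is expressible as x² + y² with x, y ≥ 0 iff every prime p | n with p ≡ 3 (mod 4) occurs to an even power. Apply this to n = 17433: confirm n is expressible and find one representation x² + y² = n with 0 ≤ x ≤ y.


Step 1: Factor n = 17433 = 3^2 · 13 · 149.
Step 2: Check the mod-4 condition on each prime factor: 3 ≡ 3 (mod 4), exponent 2 (must be even); 13 ≡ 1 (mod 4), exponent 1; 149 ≡ 1 (mod 4), exponent 1.
All primes ≡ 3 (mod 4) appear to even exponent (or don't appear), so by the two-squares theorem n IS expressible as a sum of two squares.
Step 3: Build a representation. Group n = k² · m with k = 3 and m = 13 · 149 = 1937 (a product of primes ≡ 1 (mod 4)); a representation of m scales to one of n via (k·x)² + (k·y)² = k²(x² + y²). Each prime p ≡ 1 (mod 4) is itself a sum of two squares; find a² by testing p − a² for a perfect square:
  13: 13 − 1² = 12, 13 − 2² = 9 = 3² ⇒ 13 = 2² + 3².
  149: 149 − 1² = 148, 149 − 2² = 145, 149 − 3² = 140, 149 − 4² = 133, 149 − 5² = 124, 149 − 6² = 113, 149 − 7² = 100 = 10² ⇒ 149 = 7² + 10².
  Combine using the Brahmagupta–Fibonacci identity (a² + b²)(c² + d²) = (ac − bd)² + (ad + bc)² = (ac + bd)² + (ad − bc)²:
  13 · 149 = 1937: from (2² + 3²)(7² + 10²), take (2·7 − 3·10, 2·10 + 3·7) = (14 − 30, 20 + 21) = (-16, 41); dropping signs (only squares matter) gives (16, 41); check 16² + 41² = 256 + 1681 = 1937 ✓.
  Scale by k = 3: (3·16, 3·41) = (48, 123).
Step 4: Order so x ≤ y and verify: 48² + 123² = 2304 + 15129 = 17433 = n. ✓

n = 17433 = 48² + 123² (one valid representation with x ≤ y).


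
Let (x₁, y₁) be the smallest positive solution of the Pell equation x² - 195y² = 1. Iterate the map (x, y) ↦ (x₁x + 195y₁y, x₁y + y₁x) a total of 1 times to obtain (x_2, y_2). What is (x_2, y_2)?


Step 1: Find the fundamental solution (x₁, y₁) of x² - 195y² = 1.
  Expand √195 as a continued fraction. a₀ = ⌊√195⌋ = 13; iterate m_{k+1} = d_k·a_k − m_k, d_{k+1} = (195 − m_{k+1}²)/d_k, a_{k+1} = ⌊(a₀ + m_{k+1})/d_{k+1}⌋ (starting m₀ = 0, d₀ = 1), with convergents p_k = a_k·p_{k-1} + p_{k-2}, q_k = a_k·q_{k-1} + q_{k-2} (p₋₁ = 1, q₋₁ = 0):
  k = 0: a₀ = 13; p₀/q₀ = 13/1; p₀² − 195·q₀² = 169 − 195 = -26.
  k = 1: m = 13, d = 26, a = ⌊(13 + 13)/26⌋ = 1; p/q = (1·13 + 1)/(1·1 + 0) = 14/1; p² − 195·q² = 196 − 195 = 1.
  The first convergent with p² − 195·q² = 1 gives the fundamental solution (x₁, y₁) = (14, 1).
Step 2: Apply the recurrence (x_{n+1}, y_{n+1}) = (x₁x_n + 195y₁y_n, x₁y_n + y₁x_n) repeatedly.
  From (x_1, y_1) = (14, 1): x_2 = 14·14 + 195·1·1 = 391; y_2 = 14·1 + 1·14 = 28.
Step 3: Verify x_2² - 195·y_2² = 152881 - 152880 = 1 (should be 1). ✓

(x_1, y_1) = (14, 1); (x_2, y_2) = (391, 28).


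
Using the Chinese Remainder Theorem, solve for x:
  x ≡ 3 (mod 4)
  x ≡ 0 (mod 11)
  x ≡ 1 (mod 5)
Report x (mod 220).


Moduli 4, 11, 5 are pairwise coprime; by CRT there is a unique solution modulo M = 4 · 11 · 5 = 220.
Solve pairwise, accumulating the modulus:
  Start with x ≡ 3 (mod 4).
  Combine with x ≡ 0 (mod 11): since gcd(4, 11) = 1, we get a unique residue mod 44.
    Write x = 3 + 4·t and substitute into x ≡ 0 (mod 11): 4·t ≡ 0 − 3 = -3 (mod 11).
    Reduce coefficients mod 11: 4·t ≡ 8 (mod 11).
    The inverse of 4 mod 11 is 3 (since 4·3 = 12 = 1·11 + 1), so t ≡ 3·8 = 24 ≡ 2 (mod 11).
    Then x = 3 + 4·2 = 11, valid modulo lcm(4, 11) = 44: x ≡ 11 (mod 44).
  Combine with x ≡ 1 (mod 5): since gcd(44, 5) = 1, we get a unique residue mod 220.
    Write x = 11 + 44·t and substitute into x ≡ 1 (mod 5): 44·t ≡ 1 − 11 = -10 (mod 5).
    Reduce coefficients mod 5: 4·t ≡ 0 (mod 5).
    The inverse of 4 mod 5 is 4 (since 4·4 = 16 = 3·5 + 1), so t ≡ 4·0 = 0 ≡ 0 (mod 5).
    Then x = 11 + 44·0 = 11, valid modulo lcm(44, 5) = 220: x ≡ 11 (mod 220).
Verify: 11 mod 4 = 3 ✓, 11 mod 11 = 0 ✓, 11 mod 5 = 1 ✓.

x ≡ 11 (mod 220).


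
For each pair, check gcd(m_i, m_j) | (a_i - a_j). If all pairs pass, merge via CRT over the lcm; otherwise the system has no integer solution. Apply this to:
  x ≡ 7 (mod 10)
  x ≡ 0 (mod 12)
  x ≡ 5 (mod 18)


Moduli 10, 12, 18 are not pairwise coprime, so CRT works modulo lcm(m_i) when all pairwise compatibility conditions hold.
Pairwise compatibility: gcd(m_i, m_j) must divide a_i - a_j for every pair.
Merge one congruence at a time:
  Start: x ≡ 7 (mod 10).
  Combine with x ≡ 0 (mod 12): gcd(10, 12) = 2, and 0 - 7 = -7 is NOT divisible by 2.
    ⇒ system is inconsistent (no integer solution).

No solution (the system is inconsistent).


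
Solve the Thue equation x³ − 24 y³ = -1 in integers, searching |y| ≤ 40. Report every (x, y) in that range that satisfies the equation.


The equation is x³ - 24y³ = -1. For fixed y, x³ = 24·y³ − 1, so a solution requires the RHS to be a perfect cube.
Strategy: iterate y from -40 to 40, compute RHS = 24·y³ − 1, and check whether it is a (positive or negative) perfect cube.
Check small values of y:
  y = 0: RHS = -1 = (-1)³ ⇒ x = -1 works.
  y = 1: RHS = 23 is not a perfect cube.
  y = -1: RHS = -25 is not a perfect cube.
  y = 2: RHS = 191 is not a perfect cube.
  y = -2: RHS = -193 is not a perfect cube.
  y = 3: RHS = 647 is not a perfect cube.
  y = -3: RHS = -649 is not a perfect cube.
Continuing the search up to |y| = 40 finds no further solutions beyond those listed.
Collected solutions: (-1, 0).

Solutions (with |y| ≤ 40): (-1, 0).


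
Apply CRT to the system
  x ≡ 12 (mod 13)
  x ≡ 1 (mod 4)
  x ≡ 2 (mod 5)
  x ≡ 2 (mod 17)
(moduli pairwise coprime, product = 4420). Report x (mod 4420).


Product of moduli M = 13 · 4 · 5 · 17 = 4420.
Merge one congruence at a time:
  Start: x ≡ 12 (mod 13).
  Combine with x ≡ 1 (mod 4); new modulus lcm = 52.
    Write x = 12 + 13·t and substitute into x ≡ 1 (mod 4): 13·t ≡ 1 − 12 = -11 (mod 4).
    Reduce coefficients mod 4: 1·t ≡ 1 (mod 4).
    So t ≡ 1 (mod 4).
    Then x = 12 + 13·1 = 25, valid modulo lcm(13, 4) = 52: x ≡ 25 (mod 52).
  Combine with x ≡ 2 (mod 5); new modulus lcm = 260.
    Write x = 25 + 52·t and substitute into x ≡ 2 (mod 5): 52·t ≡ 2 − 25 = -23 (mod 5).
    Reduce coefficients mod 5: 2·t ≡ 2 (mod 5).
    The inverse of 2 mod 5 is 3 (since 2·3 = 6 = 1·5 + 1), so t ≡ 3·2 = 6 ≡ 1 (mod 5).
    Then x = 25 + 52·1 = 77, valid modulo lcm(52, 5) = 260: x ≡ 77 (mod 260).
  Combine with x ≡ 2 (mod 17); new modulus lcm = 4420.
    Write x = 77 + 260·t and substitute into x ≡ 2 (mod 17): 260·t ≡ 2 − 77 = -75 (mod 17).
    Reduce coefficients mod 17: 5·t ≡ 10 (mod 17).
    The inverse of 5 mod 17 is 7 (since 5·7 = 35 = 2·17 + 1), so t ≡ 7·10 = 70 ≡ 2 (mod 17).
    Then x = 77 + 260·2 = 597, valid modulo lcm(260, 17) = 4420: x ≡ 597 (mod 4420).
Verify against each original: 597 mod 13 = 12, 597 mod 4 = 1, 597 mod 5 = 2, 597 mod 17 = 2.

x ≡ 597 (mod 4420).


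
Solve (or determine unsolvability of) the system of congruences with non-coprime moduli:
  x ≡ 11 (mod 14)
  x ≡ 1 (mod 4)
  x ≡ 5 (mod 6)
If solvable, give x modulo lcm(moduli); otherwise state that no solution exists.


Moduli 14, 4, 6 are not pairwise coprime, so CRT works modulo lcm(m_i) when all pairwise compatibility conditions hold.
Pairwise compatibility: gcd(m_i, m_j) must divide a_i - a_j for every pair.
Merge one congruence at a time:
  Start: x ≡ 11 (mod 14).
  Combine with x ≡ 1 (mod 4): gcd(14, 4) = 2; 1 - 11 = -10, which IS divisible by 2, so compatible.
    Write x = 11 + 14·t and substitute into x ≡ 1 (mod 4): 14·t ≡ 1 − 11 = -10 (mod 4).
    Divide the congruence (and modulus) by g = 2: 7·t ≡ -5 (mod 2).
    Reduce coefficients mod 2: 1·t ≡ 1 (mod 2).
    So t ≡ 1 (mod 2).
    Then x = 11 + 14·1 = 25, valid modulo lcm(14, 4) = 28: x ≡ 25 (mod 28).
  Combine with x ≡ 5 (mod 6): gcd(28, 6) = 2; 5 - 25 = -20, which IS divisible by 2, so compatible.
    Write x = 25 + 28·t and substitute into x ≡ 5 (mod 6): 28·t ≡ 5 − 25 = -20 (mod 6).
    Divide the congruence (and modulus) by g = 2: 14·t ≡ -10 (mod 3).
    Reduce coefficients mod 3: 2·t ≡ 2 (mod 3).
    The inverse of 2 mod 3 is 2 (since 2·2 = 4 = 1·3 + 1), so t ≡ 2·2 = 4 ≡ 1 (mod 3).
    Then x = 25 + 28·1 = 53, valid modulo lcm(28, 6) = 84: x ≡ 53 (mod 84).
Verify: 53 mod 14 = 11, 53 mod 4 = 1, 53 mod 6 = 5.

x ≡ 53 (mod 84).


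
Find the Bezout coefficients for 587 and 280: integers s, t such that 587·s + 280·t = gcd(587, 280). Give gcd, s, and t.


Euclidean algorithm on (587, 280) — divide until remainder is 0:
  587 = 2 · 280 + 27
  280 = 10 · 27 + 10
  27 = 2 · 10 + 7
  10 = 1 · 7 + 3
  7 = 2 · 3 + 1
  3 = 3 · 1 + 0
gcd(587, 280) = 1.
Track Bezout coefficients alongside the remainders: start with r₀ = 587 = a·1 + b·0 (s = 1, t = 0) and r₁ = 280 = a·0 + b·1 (s = 0, t = 1); each new remainder r_{k+1} = r_{k-1} − q_k·r_k inherits s_{k+1} = s_{k-1} − q_k·s_k, t_{k+1} = t_{k-1} − q_k·t_k, so r_k = a·s_k + b·t_k at every step:
  q = 2: r = 27, s = 1 − 2·0 = 1, t = 0 − 2·1 = -2  (check: 587·1 + 280·(-2) = 27)
  q = 10: r = 10, s = 0 − 10·1 = -10, t = 1 − 10·(-2) = 21  (check: 587·(-10) + 280·21 = 10)
  q = 2: r = 7, s = 1 − 2·(-10) = 21, t = -2 − 2·21 = -44  (check: 587·21 + 280·(-44) = 7)
  q = 1: r = 3, s = -10 − 1·21 = -31, t = 21 − 1·(-44) = 65  (check: 587·(-31) + 280·65 = 3)
  q = 2: r = 1, s = 21 − 2·(-31) = 83, t = -44 − 2·65 = -174  (check: 587·83 + 280·(-174) = 1)
The row with r = 1 (the gcd) gives the Bezout coefficients s = 83, t = -174.
Result: 587 · (83) + 280 · (-174) = 1.

gcd(587, 280) = 1; s = 83, t = -174 (check: 587·83 + 280·(-174) = 1).


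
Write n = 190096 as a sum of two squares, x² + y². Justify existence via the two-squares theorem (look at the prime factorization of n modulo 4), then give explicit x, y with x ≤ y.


Step 1: Factor n = 190096 = 2^4 · 109^2.
Step 2: Check the mod-4 condition on each prime factor: 2 = 2 (special); 109 ≡ 1 (mod 4), exponent 2.
All primes ≡ 3 (mod 4) appear to even exponent (or don't appear), so by the two-squares theorem n IS expressible as a sum of two squares.
Step 3: Build a representation. Group n = k² · m with k = 4 and m = 109 · 109 = 11881 (a product of primes ≡ 1 (mod 4)); a representation of m scales to one of n via (k·x)² + (k·y)² = k²(x² + y²). Each prime p ≡ 1 (mod 4) is itself a sum of two squares; find a² by testing p − a² for a perfect square:
  109: 109 − 1² = 108, 109 − 2² = 105, 109 − 3² = 100 = 10² ⇒ 109 = 3² + 10².
  Combine using the Brahmagupta–Fibonacci identity (a² + b²)(c² + d²) = (ac − bd)² + (ad + bc)² = (ac + bd)² + (ad − bc)²:
  109 · 109 = 11881: from (3² + 10²)(3² + 10²), take (3·3 − 10·10, 3·10 + 10·3) = (9 − 100, 30 + 30) = (-91, 60); dropping signs (only squares matter) gives (91, 60); check 91² + 60² = 8281 + 3600 = 11881 ✓.
  Scale by k = 4: (4·91, 4·60) = (364, 240).
Step 4: Order so x ≤ y and verify: 240² + 364² = 57600 + 132496 = 190096 = n. ✓

n = 190096 = 240² + 364² (one valid representation with x ≤ y).


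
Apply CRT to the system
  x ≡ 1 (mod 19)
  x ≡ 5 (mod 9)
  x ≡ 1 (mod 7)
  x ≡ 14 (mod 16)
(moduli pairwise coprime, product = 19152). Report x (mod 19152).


Product of moduli M = 19 · 9 · 7 · 16 = 19152.
Merge one congruence at a time:
  Start: x ≡ 1 (mod 19).
  Combine with x ≡ 5 (mod 9); new modulus lcm = 171.
    Write x = 1 + 19·t and substitute into x ≡ 5 (mod 9): 19·t ≡ 5 − 1 = 4 (mod 9).
    Reduce coefficients mod 9: 1·t ≡ 4 (mod 9).
    So t ≡ 4 (mod 9).
    Then x = 1 + 19·4 = 77, valid modulo lcm(19, 9) = 171: x ≡ 77 (mod 171).
  Combine with x ≡ 1 (mod 7); new modulus lcm = 1197.
    Write x = 77 + 171·t and substitute into x ≡ 1 (mod 7): 171·t ≡ 1 − 77 = -76 (mod 7).
    Reduce coefficients mod 7: 3·t ≡ 1 (mod 7).
    The inverse of 3 mod 7 is 5 (since 3·5 = 15 = 2·7 + 1), so t ≡ 5·1 = 5 ≡ 5 (mod 7).
    Then x = 77 + 171·5 = 932, valid modulo lcm(171, 7) = 1197: x ≡ 932 (mod 1197).
  Combine with x ≡ 14 (mod 16); new modulus lcm = 19152.
    Write x = 932 + 1197·t and substitute into x ≡ 14 (mod 16): 1197·t ≡ 14 − 932 = -918 (mod 16).
    Reduce coefficients mod 16: 13·t ≡ 10 (mod 16).
    The inverse of 13 mod 16 is 5 (since 13·5 = 65 = 4·16 + 1), so t ≡ 5·10 = 50 ≡ 2 (mod 16).
    Then x = 932 + 1197·2 = 3326, valid modulo lcm(1197, 16) = 19152: x ≡ 3326 (mod 19152).
Verify against each original: 3326 mod 19 = 1, 3326 mod 9 = 5, 3326 mod 7 = 1, 3326 mod 16 = 14.

x ≡ 3326 (mod 19152).


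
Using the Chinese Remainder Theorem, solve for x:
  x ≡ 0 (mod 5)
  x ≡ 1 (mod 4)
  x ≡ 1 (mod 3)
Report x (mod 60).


Moduli 5, 4, 3 are pairwise coprime; by CRT there is a unique solution modulo M = 5 · 4 · 3 = 60.
Solve pairwise, accumulating the modulus:
  Start with x ≡ 0 (mod 5).
  Combine with x ≡ 1 (mod 4): since gcd(5, 4) = 1, we get a unique residue mod 20.
    Write x = 0 + 5·t and substitute into x ≡ 1 (mod 4): 5·t ≡ 1 − 0 = 1 (mod 4).
    Reduce coefficients mod 4: 1·t ≡ 1 (mod 4).
    So t ≡ 1 (mod 4).
    Then x = 0 + 5·1 = 5, valid modulo lcm(5, 4) = 20: x ≡ 5 (mod 20).
  Combine with x ≡ 1 (mod 3): since gcd(20, 3) = 1, we get a unique residue mod 60.
    Write x = 5 + 20·t and substitute into x ≡ 1 (mod 3): 20·t ≡ 1 − 5 = -4 (mod 3).
    Reduce coefficients mod 3: 2·t ≡ 2 (mod 3).
    The inverse of 2 mod 3 is 2 (since 2·2 = 4 = 1·3 + 1), so t ≡ 2·2 = 4 ≡ 1 (mod 3).
    Then x = 5 + 20·1 = 25, valid modulo lcm(20, 3) = 60: x ≡ 25 (mod 60).
Verify: 25 mod 5 = 0 ✓, 25 mod 4 = 1 ✓, 25 mod 3 = 1 ✓.

x ≡ 25 (mod 60).


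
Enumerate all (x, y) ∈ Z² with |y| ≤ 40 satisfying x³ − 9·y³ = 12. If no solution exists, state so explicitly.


The equation is x³ - 9y³ = 12. For fixed y, x³ = 9·y³ + 12, so a solution requires the RHS to be a perfect cube.
Strategy: iterate y from -40 to 40, compute RHS = 9·y³ + 12, and check whether it is a (positive or negative) perfect cube.
Check small values of y:
  y = 0: RHS = 12 is not a perfect cube.
  y = 1: RHS = 21 is not a perfect cube.
  y = -1: RHS = 3 is not a perfect cube.
  y = 2: RHS = 84 is not a perfect cube.
  y = -2: RHS = -60 is not a perfect cube.
  y = 3: RHS = 255 is not a perfect cube.
  y = -3: RHS = -231 is not a perfect cube.
Continuing the search up to |y| = 40 finds no solutions either.
No (x, y) in the scanned range satisfies the equation.

No integer solutions with |y| ≤ 40.


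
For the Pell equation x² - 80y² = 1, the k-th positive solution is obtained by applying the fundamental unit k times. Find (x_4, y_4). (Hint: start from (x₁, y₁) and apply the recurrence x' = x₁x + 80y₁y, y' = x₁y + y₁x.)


Step 1: Find the fundamental solution (x₁, y₁) of x² - 80y² = 1.
  Expand √80 as a continued fraction. a₀ = ⌊√80⌋ = 8; iterate m_{k+1} = d_k·a_k − m_k, d_{k+1} = (80 − m_{k+1}²)/d_k, a_{k+1} = ⌊(a₀ + m_{k+1})/d_{k+1}⌋ (starting m₀ = 0, d₀ = 1), with convergents p_k = a_k·p_{k-1} + p_{k-2}, q_k = a_k·q_{k-1} + q_{k-2} (p₋₁ = 1, q₋₁ = 0):
  k = 0: a₀ = 8; p₀/q₀ = 8/1; p₀² − 80·q₀² = 64 − 80 = -16.
  k = 1: m = 8, d = 16, a = ⌊(8 + 8)/16⌋ = 1; p/q = (1·8 + 1)/(1·1 + 0) = 9/1; p² − 80·q² = 81 − 80 = 1.
  The first convergent with p² − 80·q² = 1 gives the fundamental solution (x₁, y₁) = (9, 1).
Step 2: Apply the recurrence (x_{n+1}, y_{n+1}) = (x₁x_n + 80y₁y_n, x₁y_n + y₁x_n) repeatedly.
  From (x_1, y_1) = (9, 1): x_2 = 9·9 + 80·1·1 = 161; y_2 = 9·1 + 1·9 = 18.
  From (x_2, y_2) = (161, 18): x_3 = 9·161 + 80·1·18 = 2889; y_3 = 9·18 + 1·161 = 323.
  From (x_3, y_3) = (2889, 323): x_4 = 9·2889 + 80·1·323 = 51841; y_4 = 9·323 + 1·2889 = 5796.
Step 3: Verify x_4² - 80·y_4² = 2687489281 - 2687489280 = 1 (should be 1). ✓

(x_1, y_1) = (9, 1); (x_4, y_4) = (51841, 5796).


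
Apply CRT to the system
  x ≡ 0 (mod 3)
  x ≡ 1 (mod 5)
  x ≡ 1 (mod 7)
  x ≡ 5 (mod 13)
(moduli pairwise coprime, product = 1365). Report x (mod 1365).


Product of moduli M = 3 · 5 · 7 · 13 = 1365.
Merge one congruence at a time:
  Start: x ≡ 0 (mod 3).
  Combine with x ≡ 1 (mod 5); new modulus lcm = 15.
    Write x = 0 + 3·t and substitute into x ≡ 1 (mod 5): 3·t ≡ 1 − 0 = 1 (mod 5).
    The inverse of 3 mod 5 is 2 (since 3·2 = 6 = 1·5 + 1), so t ≡ 2·1 = 2 ≡ 2 (mod 5).
    Then x = 0 + 3·2 = 6, valid modulo lcm(3, 5) = 15: x ≡ 6 (mod 15).
  Combine with x ≡ 1 (mod 7); new modulus lcm = 105.
    Write x = 6 + 15·t and substitute into x ≡ 1 (mod 7): 15·t ≡ 1 − 6 = -5 (mod 7).
    Reduce coefficients mod 7: 1·t ≡ 2 (mod 7).
    So t ≡ 2 (mod 7).
    Then x = 6 + 15·2 = 36, valid modulo lcm(15, 7) = 105: x ≡ 36 (mod 105).
  Combine with x ≡ 5 (mod 13); new modulus lcm = 1365.
    Write x = 36 + 105·t and substitute into x ≡ 5 (mod 13): 105·t ≡ 5 − 36 = -31 (mod 13).
    Reduce coefficients mod 13: 1·t ≡ 8 (mod 13).
    So t ≡ 8 (mod 13).
    Then x = 36 + 105·8 = 876, valid modulo lcm(105, 13) = 1365: x ≡ 876 (mod 1365).
Verify against each original: 876 mod 3 = 0, 876 mod 5 = 1, 876 mod 7 = 1, 876 mod 13 = 5.

x ≡ 876 (mod 1365).


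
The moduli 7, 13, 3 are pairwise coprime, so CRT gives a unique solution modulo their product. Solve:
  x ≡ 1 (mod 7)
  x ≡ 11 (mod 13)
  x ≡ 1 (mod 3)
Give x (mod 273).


Moduli 7, 13, 3 are pairwise coprime; by CRT there is a unique solution modulo M = 7 · 13 · 3 = 273.
Solve pairwise, accumulating the modulus:
  Start with x ≡ 1 (mod 7).
  Combine with x ≡ 11 (mod 13): since gcd(7, 13) = 1, we get a unique residue mod 91.
    Write x = 1 + 7·t and substitute into x ≡ 11 (mod 13): 7·t ≡ 11 − 1 = 10 (mod 13).
    The inverse of 7 mod 13 is 2 (since 7·2 = 14 = 1·13 + 1), so t ≡ 2·10 = 20 ≡ 7 (mod 13).
    Then x = 1 + 7·7 = 50, valid modulo lcm(7, 13) = 91: x ≡ 50 (mod 91).
  Combine with x ≡ 1 (mod 3): since gcd(91, 3) = 1, we get a unique residue mod 273.
    Write x = 50 + 91·t and substitute into x ≡ 1 (mod 3): 91·t ≡ 1 − 50 = -49 (mod 3).
    Reduce coefficients mod 3: 1·t ≡ 2 (mod 3).
    So t ≡ 2 (mod 3).
    Then x = 50 + 91·2 = 232, valid modulo lcm(91, 3) = 273: x ≡ 232 (mod 273).
Verify: 232 mod 7 = 1 ✓, 232 mod 13 = 11 ✓, 232 mod 3 = 1 ✓.

x ≡ 232 (mod 273).


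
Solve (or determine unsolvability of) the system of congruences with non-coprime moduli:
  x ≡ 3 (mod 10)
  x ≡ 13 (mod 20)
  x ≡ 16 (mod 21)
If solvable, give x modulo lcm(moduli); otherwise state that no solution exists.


Moduli 10, 20, 21 are not pairwise coprime, so CRT works modulo lcm(m_i) when all pairwise compatibility conditions hold.
Pairwise compatibility: gcd(m_i, m_j) must divide a_i - a_j for every pair.
Merge one congruence at a time:
  Start: x ≡ 3 (mod 10).
  Combine with x ≡ 13 (mod 20): gcd(10, 20) = 10; 13 - 3 = 10, which IS divisible by 10, so compatible.
    Write x = 3 + 10·t and substitute into x ≡ 13 (mod 20): 10·t ≡ 13 − 3 = 10 (mod 20).
    Divide the congruence (and modulus) by g = 10: 1·t ≡ 1 (mod 2).
    So t ≡ 1 (mod 2).
    Then x = 3 + 10·1 = 13, valid modulo lcm(10, 20) = 20: x ≡ 13 (mod 20).
  Combine with x ≡ 16 (mod 21): gcd(20, 21) = 1; 16 - 13 = 3, which IS divisible by 1, so compatible.
    Write x = 13 + 20·t and substitute into x ≡ 16 (mod 21): 20·t ≡ 16 − 13 = 3 (mod 21).
    The inverse of 20 mod 21 is 20 (since 20·20 = 400 = 19·21 + 1), so t ≡ 20·3 = 60 ≡ 18 (mod 21).
    Then x = 13 + 20·18 = 373, valid modulo lcm(20, 21) = 420: x ≡ 373 (mod 420).
Verify: 373 mod 10 = 3, 373 mod 20 = 13, 373 mod 21 = 16.

x ≡ 373 (mod 420).


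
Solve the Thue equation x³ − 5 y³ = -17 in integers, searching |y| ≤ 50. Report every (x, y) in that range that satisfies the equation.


The equation is x³ - 5y³ = -17. For fixed y, x³ = 5·y³ − 17, so a solution requires the RHS to be a perfect cube.
Strategy: iterate y from -50 to 50, compute RHS = 5·y³ − 17, and check whether it is a (positive or negative) perfect cube.
Check small values of y:
  y = 0: RHS = -17 is not a perfect cube.
  y = 1: RHS = -12 is not a perfect cube.
  y = -1: RHS = -22 is not a perfect cube.
  y = 2: RHS = 23 is not a perfect cube.
  y = -2: RHS = -57 is not a perfect cube.
  y = 3: RHS = 118 is not a perfect cube.
  y = -3: RHS = -152 is not a perfect cube.
Continuing the search up to |y| = 50 finds no solutions either.
No (x, y) in the scanned range satisfies the equation.

No integer solutions with |y| ≤ 50.


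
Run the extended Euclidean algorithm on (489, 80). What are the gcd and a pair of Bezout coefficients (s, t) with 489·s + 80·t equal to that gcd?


Euclidean algorithm on (489, 80) — divide until remainder is 0:
  489 = 6 · 80 + 9
  80 = 8 · 9 + 8
  9 = 1 · 8 + 1
  8 = 8 · 1 + 0
gcd(489, 80) = 1.
Track Bezout coefficients alongside the remainders: start with r₀ = 489 = a·1 + b·0 (s = 1, t = 0) and r₁ = 80 = a·0 + b·1 (s = 0, t = 1); each new remainder r_{k+1} = r_{k-1} − q_k·r_k inherits s_{k+1} = s_{k-1} − q_k·s_k, t_{k+1} = t_{k-1} − q_k·t_k, so r_k = a·s_k + b·t_k at every step:
  q = 6: r = 9, s = 1 − 6·0 = 1, t = 0 − 6·1 = -6  (check: 489·1 + 80·(-6) = 9)
  q = 8: r = 8, s = 0 − 8·1 = -8, t = 1 − 8·(-6) = 49  (check: 489·(-8) + 80·49 = 8)
  q = 1: r = 1, s = 1 − 1·(-8) = 9, t = -6 − 1·49 = -55  (check: 489·9 + 80·(-55) = 1)
The row with r = 1 (the gcd) gives the Bezout coefficients s = 9, t = -55.
Result: 489 · (9) + 80 · (-55) = 1.

gcd(489, 80) = 1; s = 9, t = -55 (check: 489·9 + 80·(-55) = 1).


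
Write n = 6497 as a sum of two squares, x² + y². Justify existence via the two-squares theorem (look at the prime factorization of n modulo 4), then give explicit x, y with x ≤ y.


Step 1: Factor n = 6497 = 73 · 89.
Step 2: Check the mod-4 condition on each prime factor: 73 ≡ 1 (mod 4), exponent 1; 89 ≡ 1 (mod 4), exponent 1.
All primes ≡ 3 (mod 4) appear to even exponent (or don't appear), so by the two-squares theorem n IS expressible as a sum of two squares.
Step 3: Build a representation. Here n = 73 · 89 is a product of primes ≡ 1 (mod 4). Each prime p ≡ 1 (mod 4) is itself a sum of two squares; find a² by testing p − a² for a perfect square:
  73: 73 − 1² = 72, 73 − 2² = 69, 73 − 3² = 64 = 8² ⇒ 73 = 3² + 8².
  89: 89 − 1² = 88, 89 − 2² = 85, 89 − 3² = 80, 89 − 4² = 73, 89 − 5² = 64 = 8² ⇒ 89 = 5² + 8².
  Combine using the Brahmagupta–Fibonacci identity (a² + b²)(c² + d²) = (ac − bd)² + (ad + bc)² = (ac + bd)² + (ad − bc)²:
  73 · 89 = 6497: from (3² + 8²)(5² + 8²), take (3·5 − 8·8, 3·8 + 8·5) = (15 − 64, 24 + 40) = (-49, 64); dropping signs (only squares matter) gives (49, 64); check 49² + 64² = 2401 + 4096 = 6497 ✓.
Step 4: Order so x ≤ y and verify: 49² + 64² = 2401 + 4096 = 6497 = n. ✓

n = 6497 = 49² + 64² (one valid representation with x ≤ y).


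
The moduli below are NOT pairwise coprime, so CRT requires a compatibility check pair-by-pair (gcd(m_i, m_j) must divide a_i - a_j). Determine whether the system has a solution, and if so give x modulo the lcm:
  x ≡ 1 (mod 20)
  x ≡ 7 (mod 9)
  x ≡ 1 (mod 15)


Moduli 20, 9, 15 are not pairwise coprime, so CRT works modulo lcm(m_i) when all pairwise compatibility conditions hold.
Pairwise compatibility: gcd(m_i, m_j) must divide a_i - a_j for every pair.
Merge one congruence at a time:
  Start: x ≡ 1 (mod 20).
  Combine with x ≡ 7 (mod 9): gcd(20, 9) = 1; 7 - 1 = 6, which IS divisible by 1, so compatible.
    Write x = 1 + 20·t and substitute into x ≡ 7 (mod 9): 20·t ≡ 7 − 1 = 6 (mod 9).
    Reduce coefficients mod 9: 2·t ≡ 6 (mod 9).
    The inverse of 2 mod 9 is 5 (since 2·5 = 10 = 1·9 + 1), so t ≡ 5·6 = 30 ≡ 3 (mod 9).
    Then x = 1 + 20·3 = 61, valid modulo lcm(20, 9) = 180: x ≡ 61 (mod 180).
  Combine with x ≡ 1 (mod 15): gcd(180, 15) = 15; 1 - 61 = -60, which IS divisible by 15, so compatible.
    Write x = 61 + 180·t and substitute into x ≡ 1 (mod 15): 180·t ≡ 1 − 61 = -60 (mod 15).
    Divide the congruence (and modulus) by g = 15: 12·t ≡ -4 (mod 1).
    Modulo 1 every t works; take t = 0.
    Then x = 61 + 180·0 = 61, valid modulo lcm(180, 15) = 180: x ≡ 61 (mod 180).
Verify: 61 mod 20 = 1, 61 mod 9 = 7, 61 mod 15 = 1.

x ≡ 61 (mod 180).


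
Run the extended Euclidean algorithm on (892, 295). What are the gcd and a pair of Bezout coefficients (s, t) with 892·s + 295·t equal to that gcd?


Euclidean algorithm on (892, 295) — divide until remainder is 0:
  892 = 3 · 295 + 7
  295 = 42 · 7 + 1
  7 = 7 · 1 + 0
gcd(892, 295) = 1.
Track Bezout coefficients alongside the remainders: start with r₀ = 892 = a·1 + b·0 (s = 1, t = 0) and r₁ = 295 = a·0 + b·1 (s = 0, t = 1); each new remainder r_{k+1} = r_{k-1} − q_k·r_k inherits s_{k+1} = s_{k-1} − q_k·s_k, t_{k+1} = t_{k-1} − q_k·t_k, so r_k = a·s_k + b·t_k at every step:
  q = 3: r = 7, s = 1 − 3·0 = 1, t = 0 − 3·1 = -3  (check: 892·1 + 295·(-3) = 7)
  q = 42: r = 1, s = 0 − 42·1 = -42, t = 1 − 42·(-3) = 127  (check: 892·(-42) + 295·127 = 1)
The row with r = 1 (the gcd) gives the Bezout coefficients s = -42, t = 127.
Result: 892 · (-42) + 295 · (127) = 1.

gcd(892, 295) = 1; s = -42, t = 127 (check: 892·(-42) + 295·127 = 1).


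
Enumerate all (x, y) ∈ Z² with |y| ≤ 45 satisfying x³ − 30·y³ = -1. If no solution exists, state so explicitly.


The equation is x³ - 30y³ = -1. For fixed y, x³ = 30·y³ − 1, so a solution requires the RHS to be a perfect cube.
Strategy: iterate y from -45 to 45, compute RHS = 30·y³ − 1, and check whether it is a (positive or negative) perfect cube.
Check small values of y:
  y = 0: RHS = -1 = (-1)³ ⇒ x = -1 works.
  y = 1: RHS = 29 is not a perfect cube.
  y = -1: RHS = -31 is not a perfect cube.
  y = 2: RHS = 239 is not a perfect cube.
  y = -2: RHS = -241 is not a perfect cube.
  y = 3: RHS = 809 is not a perfect cube.
  y = -3: RHS = -811 is not a perfect cube.
Continuing the search up to |y| = 45 finds no further solutions beyond those listed.
Collected solutions: (-1, 0).

Solutions (with |y| ≤ 45): (-1, 0).


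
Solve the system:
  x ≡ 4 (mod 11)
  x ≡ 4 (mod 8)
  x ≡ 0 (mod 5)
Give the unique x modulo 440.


Moduli 11, 8, 5 are pairwise coprime; by CRT there is a unique solution modulo M = 11 · 8 · 5 = 440.
Solve pairwise, accumulating the modulus:
  Start with x ≡ 4 (mod 11).
  Combine with x ≡ 4 (mod 8): since gcd(11, 8) = 1, we get a unique residue mod 88.
    Write x = 4 + 11·t and substitute into x ≡ 4 (mod 8): 11·t ≡ 4 − 4 = 0 (mod 8).
    Reduce coefficients mod 8: 3·t ≡ 0 (mod 8).
    The inverse of 3 mod 8 is 3 (since 3·3 = 9 = 1·8 + 1), so t ≡ 3·0 = 0 ≡ 0 (mod 8).
    Then x = 4 + 11·0 = 4, valid modulo lcm(11, 8) = 88: x ≡ 4 (mod 88).
  Combine with x ≡ 0 (mod 5): since gcd(88, 5) = 1, we get a unique residue mod 440.
    Write x = 4 + 88·t and substitute into x ≡ 0 (mod 5): 88·t ≡ 0 − 4 = -4 (mod 5).
    Reduce coefficients mod 5: 3·t ≡ 1 (mod 5).
    The inverse of 3 mod 5 is 2 (since 3·2 = 6 = 1·5 + 1), so t ≡ 2·1 = 2 ≡ 2 (mod 5).
    Then x = 4 + 88·2 = 180, valid modulo lcm(88, 5) = 440: x ≡ 180 (mod 440).
Verify: 180 mod 11 = 4 ✓, 180 mod 8 = 4 ✓, 180 mod 5 = 0 ✓.

x ≡ 180 (mod 440).


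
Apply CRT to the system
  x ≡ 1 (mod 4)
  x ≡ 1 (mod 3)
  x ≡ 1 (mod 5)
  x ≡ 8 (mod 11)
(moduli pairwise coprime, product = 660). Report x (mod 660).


Product of moduli M = 4 · 3 · 5 · 11 = 660.
Merge one congruence at a time:
  Start: x ≡ 1 (mod 4).
  Combine with x ≡ 1 (mod 3); new modulus lcm = 12.
    Write x = 1 + 4·t and substitute into x ≡ 1 (mod 3): 4·t ≡ 1 − 1 = 0 (mod 3).
    Reduce coefficients mod 3: 1·t ≡ 0 (mod 3).
    So t ≡ 0 (mod 3).
    Then x = 1 + 4·0 = 1, valid modulo lcm(4, 3) = 12: x ≡ 1 (mod 12).
  Combine with x ≡ 1 (mod 5); new modulus lcm = 60.
    Write x = 1 + 12·t and substitute into x ≡ 1 (mod 5): 12·t ≡ 1 − 1 = 0 (mod 5).
    Reduce coefficients mod 5: 2·t ≡ 0 (mod 5).
    The inverse of 2 mod 5 is 3 (since 2·3 = 6 = 1·5 + 1), so t ≡ 3·0 = 0 ≡ 0 (mod 5).
    Then x = 1 + 12·0 = 1, valid modulo lcm(12, 5) = 60: x ≡ 1 (mod 60).
  Combine with x ≡ 8 (mod 11); new modulus lcm = 660.
    Write x = 1 + 60·t and substitute into x ≡ 8 (mod 11): 60·t ≡ 8 − 1 = 7 (mod 11).
    Reduce coefficients mod 11: 5·t ≡ 7 (mod 11).
    The inverse of 5 mod 11 is 9 (since 5·9 = 45 = 4·11 + 1), so t ≡ 9·7 = 63 ≡ 8 (mod 11).
    Then x = 1 + 60·8 = 481, valid modulo lcm(60, 11) = 660: x ≡ 481 (mod 660).
Verify against each original: 481 mod 4 = 1, 481 mod 3 = 1, 481 mod 5 = 1, 481 mod 11 = 8.

x ≡ 481 (mod 660).


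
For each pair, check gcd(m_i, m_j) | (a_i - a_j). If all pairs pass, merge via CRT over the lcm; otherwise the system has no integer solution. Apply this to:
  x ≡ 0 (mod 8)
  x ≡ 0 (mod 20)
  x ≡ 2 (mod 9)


Moduli 8, 20, 9 are not pairwise coprime, so CRT works modulo lcm(m_i) when all pairwise compatibility conditions hold.
Pairwise compatibility: gcd(m_i, m_j) must divide a_i - a_j for every pair.
Merge one congruence at a time:
  Start: x ≡ 0 (mod 8).
  Combine with x ≡ 0 (mod 20): gcd(8, 20) = 4; 0 - 0 = 0, which IS divisible by 4, so compatible.
    Write x = 0 + 8·t and substitute into x ≡ 0 (mod 20): 8·t ≡ 0 − 0 = 0 (mod 20).
    Divide the congruence (and modulus) by g = 4: 2·t ≡ 0 (mod 5).
    The inverse of 2 mod 5 is 3 (since 2·3 = 6 = 1·5 + 1), so t ≡ 3·0 = 0 ≡ 0 (mod 5).
    Then x = 0 + 8·0 = 0, valid modulo lcm(8, 20) = 40: x ≡ 0 (mod 40).
  Combine with x ≡ 2 (mod 9): gcd(40, 9) = 1; 2 - 0 = 2, which IS divisible by 1, so compatible.
    Write x = 0 + 40·t and substitute into x ≡ 2 (mod 9): 40·t ≡ 2 − 0 = 2 (mod 9).
    Reduce coefficients mod 9: 4·t ≡ 2 (mod 9).
    The inverse of 4 mod 9 is 7 (since 4·7 = 28 = 3·9 + 1), so t ≡ 7·2 = 14 ≡ 5 (mod 9).
    Then x = 0 + 40·5 = 200, valid modulo lcm(40, 9) = 360: x ≡ 200 (mod 360).
Verify: 200 mod 8 = 0, 200 mod 20 = 0, 200 mod 9 = 2.

x ≡ 200 (mod 360).


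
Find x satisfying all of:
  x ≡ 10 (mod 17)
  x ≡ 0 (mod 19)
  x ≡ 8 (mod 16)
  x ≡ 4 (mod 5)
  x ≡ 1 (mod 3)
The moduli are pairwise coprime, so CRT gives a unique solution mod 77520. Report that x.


Product of moduli M = 17 · 19 · 16 · 5 · 3 = 77520.
Merge one congruence at a time:
  Start: x ≡ 10 (mod 17).
  Combine with x ≡ 0 (mod 19); new modulus lcm = 323.
    Write x = 10 + 17·t and substitute into x ≡ 0 (mod 19): 17·t ≡ 0 − 10 = -10 (mod 19).
    Reduce coefficients mod 19: 17·t ≡ 9 (mod 19).
    The inverse of 17 mod 19 is 9 (since 17·9 = 153 = 8·19 + 1), so t ≡ 9·9 = 81 ≡ 5 (mod 19).
    Then x = 10 + 17·5 = 95, valid modulo lcm(17, 19) = 323: x ≡ 95 (mod 323).
  Combine with x ≡ 8 (mod 16); new modulus lcm = 5168.
    Write x = 95 + 323·t and substitute into x ≡ 8 (mod 16): 323·t ≡ 8 − 95 = -87 (mod 16).
    Reduce coefficients mod 16: 3·t ≡ 9 (mod 16).
    The inverse of 3 mod 16 is 11 (since 3·11 = 33 = 2·16 + 1), so t ≡ 11·9 = 99 ≡ 3 (mod 16).
    Then x = 95 + 323·3 = 1064, valid modulo lcm(323, 16) = 5168: x ≡ 1064 (mod 5168).
  Combine with x ≡ 4 (mod 5); new modulus lcm = 25840.
    Write x = 1064 + 5168·t and substitute into x ≡ 4 (mod 5): 5168·t ≡ 4 − 1064 = -1060 (mod 5).
    Reduce coefficients mod 5: 3·t ≡ 0 (mod 5).
    The inverse of 3 mod 5 is 2 (since 3·2 = 6 = 1·5 + 1), so t ≡ 2·0 = 0 ≡ 0 (mod 5).
    Then x = 1064 + 5168·0 = 1064, valid modulo lcm(5168, 5) = 25840: x ≡ 1064 (mod 25840).
  Combine with x ≡ 1 (mod 3); new modulus lcm = 77520.
    Write x = 1064 + 25840·t and substitute into x ≡ 1 (mod 3): 25840·t ≡ 1 − 1064 = -1063 (mod 3).
    Reduce coefficients mod 3: 1·t ≡ 2 (mod 3).
    So t ≡ 2 (mod 3).
    Then x = 1064 + 25840·2 = 52744, valid modulo lcm(25840, 3) = 77520: x ≡ 52744 (mod 77520).
Verify against each original: 52744 mod 17 = 10, 52744 mod 19 = 0, 52744 mod 16 = 8, 52744 mod 5 = 4, 52744 mod 3 = 1.

x ≡ 52744 (mod 77520).


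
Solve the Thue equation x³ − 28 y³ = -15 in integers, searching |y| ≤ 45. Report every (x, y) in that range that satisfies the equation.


The equation is x³ - 28y³ = -15. For fixed y, x³ = 28·y³ − 15, so a solution requires the RHS to be a perfect cube.
Strategy: iterate y from -45 to 45, compute RHS = 28·y³ − 15, and check whether it is a (positive or negative) perfect cube.
Check small values of y:
  y = 0: RHS = -15 is not a perfect cube.
  y = 1: RHS = 13 is not a perfect cube.
  y = -1: RHS = -43 is not a perfect cube.
  y = 2: RHS = 209 is not a perfect cube.
  y = -2: RHS = -239 is not a perfect cube.
  y = 3: RHS = 741 is not a perfect cube.
  y = -3: RHS = -771 is not a perfect cube.
Continuing the search up to |y| = 45 finds no solutions either.
No (x, y) in the scanned range satisfies the equation.

No integer solutions with |y| ≤ 45.


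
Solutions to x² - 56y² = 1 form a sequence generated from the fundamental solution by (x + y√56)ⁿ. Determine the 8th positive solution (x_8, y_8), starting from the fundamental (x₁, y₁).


Step 1: Find the fundamental solution (x₁, y₁) of x² - 56y² = 1.
  Expand √56 as a continued fraction. a₀ = ⌊√56⌋ = 7; iterate m_{k+1} = d_k·a_k − m_k, d_{k+1} = (56 − m_{k+1}²)/d_k, a_{k+1} = ⌊(a₀ + m_{k+1})/d_{k+1}⌋ (starting m₀ = 0, d₀ = 1), with convergents p_k = a_k·p_{k-1} + p_{k-2}, q_k = a_k·q_{k-1} + q_{k-2} (p₋₁ = 1, q₋₁ = 0):
  k = 0: a₀ = 7; p₀/q₀ = 7/1; p₀² − 56·q₀² = 49 − 56 = -7.
  k = 1: m = 7, d = 7, a = ⌊(7 + 7)/7⌋ = 2; p/q = (2·7 + 1)/(2·1 + 0) = 15/2; p² − 56·q² = 225 − 224 = 1.
  The first convergent with p² − 56·q² = 1 gives the fundamental solution (x₁, y₁) = (15, 2).
Step 2: Apply the recurrence (x_{n+1}, y_{n+1}) = (x₁x_n + 56y₁y_n, x₁y_n + y₁x_n) repeatedly.
  From (x_1, y_1) = (15, 2): x_2 = 15·15 + 56·2·2 = 449; y_2 = 15·2 + 2·15 = 60.
  From (x_2, y_2) = (449, 60): x_3 = 15·449 + 56·2·60 = 13455; y_3 = 15·60 + 2·449 = 1798.
  From (x_3, y_3) = (13455, 1798): x_4 = 15·13455 + 56·2·1798 = 403201; y_4 = 15·1798 + 2·13455 = 53880.
  From (x_4, y_4) = (403201, 53880): x_5 = 15·403201 + 56·2·53880 = 12082575; y_5 = 15·53880 + 2·403201 = 1614602.
  From (x_5, y_5) = (12082575, 1614602): x_6 = 15·12082575 + 56·2·1614602 = 362074049; y_6 = 15·1614602 + 2·12082575 = 48384180.
  From (x_6, y_6) = (362074049, 48384180): x_7 = 15·362074049 + 56·2·48384180 = 10850138895; y_7 = 15·48384180 + 2·362074049 = 1449910798.
  From (x_7, y_7) = (10850138895, 1449910798): x_8 = 15·10850138895 + 56·2·1449910798 = 325142092801; y_8 = 15·1449910798 + 2·10850138895 = 43448939760.
Step 3: Verify x_8² - 56·y_8² = 105717380511014096025601 - 105717380511014096025600 = 1 (should be 1). ✓

(x_1, y_1) = (15, 2); (x_8, y_8) = (325142092801, 43448939760).


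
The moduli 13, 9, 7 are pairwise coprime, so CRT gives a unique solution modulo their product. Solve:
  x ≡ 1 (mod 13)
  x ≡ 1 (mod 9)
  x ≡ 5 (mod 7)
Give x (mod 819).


Moduli 13, 9, 7 are pairwise coprime; by CRT there is a unique solution modulo M = 13 · 9 · 7 = 819.
Solve pairwise, accumulating the modulus:
  Start with x ≡ 1 (mod 13).
  Combine with x ≡ 1 (mod 9): since gcd(13, 9) = 1, we get a unique residue mod 117.
    Write x = 1 + 13·t and substitute into x ≡ 1 (mod 9): 13·t ≡ 1 − 1 = 0 (mod 9).
    Reduce coefficients mod 9: 4·t ≡ 0 (mod 9).
    The inverse of 4 mod 9 is 7 (since 4·7 = 28 = 3·9 + 1), so t ≡ 7·0 = 0 ≡ 0 (mod 9).
    Then x = 1 + 13·0 = 1, valid modulo lcm(13, 9) = 117: x ≡ 1 (mod 117).
  Combine with x ≡ 5 (mod 7): since gcd(117, 7) = 1, we get a unique residue mod 819.
    Write x = 1 + 117·t and substitute into x ≡ 5 (mod 7): 117·t ≡ 5 − 1 = 4 (mod 7).
    Reduce coefficients mod 7: 5·t ≡ 4 (mod 7).
    The inverse of 5 mod 7 is 3 (since 5·3 = 15 = 2·7 + 1), so t ≡ 3·4 = 12 ≡ 5 (mod 7).
    Then x = 1 + 117·5 = 586, valid modulo lcm(117, 7) = 819: x ≡ 586 (mod 819).
Verify: 586 mod 13 = 1 ✓, 586 mod 9 = 1 ✓, 586 mod 7 = 5 ✓.

x ≡ 586 (mod 819).


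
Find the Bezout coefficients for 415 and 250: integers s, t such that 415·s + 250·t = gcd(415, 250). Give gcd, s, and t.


Euclidean algorithm on (415, 250) — divide until remainder is 0:
  415 = 1 · 250 + 165
  250 = 1 · 165 + 85
  165 = 1 · 85 + 80
  85 = 1 · 80 + 5
  80 = 16 · 5 + 0
gcd(415, 250) = 5.
Track Bezout coefficients alongside the remainders: start with r₀ = 415 = a·1 + b·0 (s = 1, t = 0) and r₁ = 250 = a·0 + b·1 (s = 0, t = 1); each new remainder r_{k+1} = r_{k-1} − q_k·r_k inherits s_{k+1} = s_{k-1} − q_k·s_k, t_{k+1} = t_{k-1} − q_k·t_k, so r_k = a·s_k + b·t_k at every step:
  q = 1: r = 165, s = 1 − 1·0 = 1, t = 0 − 1·1 = -1  (check: 415·1 + 250·(-1) = 165)
  q = 1: r = 85, s = 0 − 1·1 = -1, t = 1 − 1·(-1) = 2  (check: 415·(-1) + 250·2 = 85)
  q = 1: r = 80, s = 1 − 1·(-1) = 2, t = -1 − 1·2 = -3  (check: 415·2 + 250·(-3) = 80)
  q = 1: r = 5, s = -1 − 1·2 = -3, t = 2 − 1·(-3) = 5  (check: 415·(-3) + 250·5 = 5)
The row with r = 5 (the gcd) gives the Bezout coefficients s = -3, t = 5.
Result: 415 · (-3) + 250 · (5) = 5.

gcd(415, 250) = 5; s = -3, t = 5 (check: 415·(-3) + 250·5 = 5).


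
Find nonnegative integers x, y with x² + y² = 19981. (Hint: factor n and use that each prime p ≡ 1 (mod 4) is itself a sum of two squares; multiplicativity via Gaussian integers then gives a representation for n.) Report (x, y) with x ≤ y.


Step 1: Factor n = 19981 = 13 · 29 · 53.
Step 2: Check the mod-4 condition on each prime factor: 13 ≡ 1 (mod 4), exponent 1; 29 ≡ 1 (mod 4), exponent 1; 53 ≡ 1 (mod 4), exponent 1.
All primes ≡ 3 (mod 4) appear to even exponent (or don't appear), so by the two-squares theorem n IS expressible as a sum of two squares.
Step 3: Build a representation. Here n = 13 · 29 · 53 is a product of primes ≡ 1 (mod 4). Each prime p ≡ 1 (mod 4) is itself a sum of two squares; find a² by testing p − a² for a perfect square:
  13: 13 − 1² = 12, 13 − 2² = 9 = 3² ⇒ 13 = 2² + 3².
  29: 29 − 1² = 28, 29 − 2² = 25 = 5² ⇒ 29 = 2² + 5².
  53: 53 − 1² = 52, 53 − 2² = 49 = 7² ⇒ 53 = 2² + 7².
  Combine using the Brahmagupta–Fibonacci identity (a² + b²)(c² + d²) = (ac − bd)² + (ad + bc)² = (ac + bd)² + (ad − bc)²:
  13 · 29 = 377: from (2² + 3²)(2² + 5²), take (2·2 − 3·5, 2·5 + 3·2) = (4 − 15, 10 + 6) = (-11, 16); dropping signs (only squares matter) gives (11, 16); check 11² + 16² = 121 + 256 = 377 ✓.
  377 · 53 = 19981: from (11² + 16²)(2² + 7²), take (11·2 − 16·7, 11·7 + 16·2) = (22 − 112, 77 + 32) = (-90, 109); dropping signs (only squares matter) gives (90, 109); check 90² + 109² = 8100 + 11881 = 19981 ✓.
Step 4: Order so x ≤ y and verify: 90² + 109² = 8100 + 11881 = 19981 = n. ✓

n = 19981 = 90² + 109² (one valid representation with x ≤ y).
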